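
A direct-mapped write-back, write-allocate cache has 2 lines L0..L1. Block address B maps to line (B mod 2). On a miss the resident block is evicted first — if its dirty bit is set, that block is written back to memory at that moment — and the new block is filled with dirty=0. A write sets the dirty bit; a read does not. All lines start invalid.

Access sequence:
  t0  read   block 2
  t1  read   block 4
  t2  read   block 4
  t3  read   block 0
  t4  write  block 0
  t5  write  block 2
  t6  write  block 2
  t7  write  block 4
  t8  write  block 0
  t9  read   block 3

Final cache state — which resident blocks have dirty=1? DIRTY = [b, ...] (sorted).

0: R B2 -> L0 miss  d=-]
1: R B4 -> L0 miss  d=-]
2: R B4 -> L0 hit  d=-]
3: R B0 -> L0 miss  d=-]
4: W B0 -> L0 hit  d=D]
5: W B2 -> L0 miss wb->B0  d=D]
6: W B2 -> L0 hit  d=D]
7: W B4 -> L0 miss wb->B2  d=D]
8: W B0 -> L0 miss wb->B4  d=D]
9: R B3 -> L1 miss  d=-]

DIRTY = [0]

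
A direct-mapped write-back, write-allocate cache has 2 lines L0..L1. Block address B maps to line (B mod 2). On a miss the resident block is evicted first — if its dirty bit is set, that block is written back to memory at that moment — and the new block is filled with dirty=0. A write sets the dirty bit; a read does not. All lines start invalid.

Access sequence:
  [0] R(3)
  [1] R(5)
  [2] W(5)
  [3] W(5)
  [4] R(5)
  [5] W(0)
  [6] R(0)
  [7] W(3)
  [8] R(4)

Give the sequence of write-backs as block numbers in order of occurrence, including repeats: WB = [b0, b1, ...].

  0 | R B3 → L1 miss [-]
  1 | R B5 → L1 miss [-]
  2 | W B5 → L1 hit [D]
  3 | W B5 → L1 hit [D]
  4 | R B5 → L1 hit [D]
  5 | W B0 → L0 miss [D]
  6 | R B0 → L0 hit [D]
  7 | W B3 → L1 miss wb→B5 [D]
  8 | R B4 → L0 miss wb→B0 [-]

WB = [5, 0]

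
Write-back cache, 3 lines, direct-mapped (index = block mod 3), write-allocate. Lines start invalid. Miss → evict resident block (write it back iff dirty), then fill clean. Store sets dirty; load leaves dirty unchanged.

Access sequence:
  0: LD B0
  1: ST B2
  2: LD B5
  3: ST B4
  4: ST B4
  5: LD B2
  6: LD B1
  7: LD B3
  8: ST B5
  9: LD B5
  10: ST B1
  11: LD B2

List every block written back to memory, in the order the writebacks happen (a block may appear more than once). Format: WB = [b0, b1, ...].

0: R B0 -> L0 miss  d=-]
1: W B2 -> L2 miss  d=D]
2: R B5 -> L2 miss wb->B2  d=-]
3: W B4 -> L1 miss  d=D]
4: W B4 -> L1 hit  d=D]
5: R B2 -> L2 miss  d=-]
6: R B1 -> L1 miss wb->B4  d=-]
7: R B3 -> L0 miss  d=-]
8: W B5 -> L2 miss  d=D]
9: R B5 -> L2 hit  d=D]
10: W B1 -> L1 hit  d=D]
11: R B2 -> L2 miss wb->B5  d=-]

WB = [2, 4, 5]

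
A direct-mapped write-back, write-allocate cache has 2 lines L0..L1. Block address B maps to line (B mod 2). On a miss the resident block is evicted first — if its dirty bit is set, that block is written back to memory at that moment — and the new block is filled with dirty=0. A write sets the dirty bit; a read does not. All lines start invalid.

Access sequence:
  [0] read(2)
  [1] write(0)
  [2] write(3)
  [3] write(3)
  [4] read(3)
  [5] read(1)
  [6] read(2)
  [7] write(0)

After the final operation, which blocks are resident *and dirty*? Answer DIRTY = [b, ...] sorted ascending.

DIRTY = [0]

0: R B2 → L0 miss [-]
1: W B0 → L0 miss [D]
2: W B3 → L1 miss [D]
3: W B3 → L1 hit [D]
4: R B3 → L1 hit [D]
5: R B1 → L1 miss wb→B3 [-]
6: R B2 → L0 miss wb→B0 [-]
7: W B0 → L0 miss [D]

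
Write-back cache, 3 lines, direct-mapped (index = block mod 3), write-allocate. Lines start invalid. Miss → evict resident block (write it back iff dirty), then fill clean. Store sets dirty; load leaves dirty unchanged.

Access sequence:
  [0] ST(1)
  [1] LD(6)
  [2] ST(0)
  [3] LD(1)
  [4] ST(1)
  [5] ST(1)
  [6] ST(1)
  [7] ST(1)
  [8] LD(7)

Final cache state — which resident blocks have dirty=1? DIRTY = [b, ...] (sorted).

DIRTY = [0]

  0 | W B1 → L1 miss [D]
  1 | R B6 → L0 miss [-]
  2 | W B0 → L0 miss [D]
  3 | R B1 → L1 hit [D]
  4 | W B1 → L1 hit [D]
  5 | W B1 → L1 hit [D]
  6 | W B1 → L1 hit [D]
  7 | W B1 → L1 hit [D]
  8 | R B7 → L1 miss wb→B1 [-]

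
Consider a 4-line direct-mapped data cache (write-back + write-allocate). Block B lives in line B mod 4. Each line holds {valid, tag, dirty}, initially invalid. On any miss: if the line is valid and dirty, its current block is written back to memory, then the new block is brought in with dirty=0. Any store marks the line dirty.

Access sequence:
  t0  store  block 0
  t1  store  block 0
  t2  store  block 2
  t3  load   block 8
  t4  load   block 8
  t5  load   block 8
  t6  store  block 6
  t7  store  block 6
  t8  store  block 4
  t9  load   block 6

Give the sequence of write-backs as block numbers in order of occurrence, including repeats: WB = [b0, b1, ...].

WB = [0, 2]

0: W B0 -> L0 miss  d=D]
1: W B0 -> L0 hit  d=D]
2: W B2 -> L2 miss  d=D]
3: R B8 -> L0 miss wb->B0  d=-]
4: R B8 -> L0 hit  d=-]
5: R B8 -> L0 hit  d=-]
6: W B6 -> L2 miss wb->B2  d=D]
7: W B6 -> L2 hit  d=D]
8: W B4 -> L0 miss  d=D]
9: R B6 -> L2 hit  d=D]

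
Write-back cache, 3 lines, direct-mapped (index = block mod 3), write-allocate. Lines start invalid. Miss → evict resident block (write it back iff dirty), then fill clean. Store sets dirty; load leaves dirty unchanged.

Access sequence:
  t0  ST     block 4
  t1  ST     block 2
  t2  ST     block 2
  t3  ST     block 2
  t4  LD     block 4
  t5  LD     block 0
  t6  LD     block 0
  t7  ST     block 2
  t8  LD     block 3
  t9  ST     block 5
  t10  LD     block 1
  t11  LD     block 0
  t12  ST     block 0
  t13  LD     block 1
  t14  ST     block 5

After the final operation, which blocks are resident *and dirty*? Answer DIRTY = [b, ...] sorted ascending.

0: W B4 → L1 miss [D]
1: W B2 → L2 miss [D]
2: W B2 → L2 hit [D]
3: W B2 → L2 hit [D]
4: R B4 → L1 hit [D]
5: R B0 → L0 miss [-]
6: R B0 → L0 hit [-]
7: W B2 → L2 hit [D]
8: R B3 → L0 miss [-]
9: W B5 → L2 miss wb→B2 [D]
10: R B1 → L1 miss wb→B4 [-]
11: R B0 → L0 miss [-]
12: W B0 → L0 hit [D]
13: R B1 → L1 hit [-]
14: W B5 → L2 hit [D]

DIRTY = [0, 5]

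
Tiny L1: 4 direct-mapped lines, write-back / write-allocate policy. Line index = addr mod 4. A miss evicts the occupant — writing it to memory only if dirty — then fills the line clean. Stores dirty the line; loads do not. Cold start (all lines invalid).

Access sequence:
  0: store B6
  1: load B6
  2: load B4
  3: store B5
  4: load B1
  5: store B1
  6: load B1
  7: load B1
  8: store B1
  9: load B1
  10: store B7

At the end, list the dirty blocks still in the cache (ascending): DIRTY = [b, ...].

  0 | W B6 → L2 miss [D]
  1 | R B6 → L2 hit [D]
  2 | R B4 → L0 miss [-]
  3 | W B5 → L1 miss [D]
  4 | R B1 → L1 miss wb→B5 [-]
  5 | W B1 → L1 hit [D]
  6 | R B1 → L1 hit [D]
  7 | R B1 → L1 hit [D]
  8 | W B1 → L1 hit [D]
  9 | R B1 → L1 hit [D]
  10 | W B7 → L3 miss [D]

DIRTY = [1, 6, 7]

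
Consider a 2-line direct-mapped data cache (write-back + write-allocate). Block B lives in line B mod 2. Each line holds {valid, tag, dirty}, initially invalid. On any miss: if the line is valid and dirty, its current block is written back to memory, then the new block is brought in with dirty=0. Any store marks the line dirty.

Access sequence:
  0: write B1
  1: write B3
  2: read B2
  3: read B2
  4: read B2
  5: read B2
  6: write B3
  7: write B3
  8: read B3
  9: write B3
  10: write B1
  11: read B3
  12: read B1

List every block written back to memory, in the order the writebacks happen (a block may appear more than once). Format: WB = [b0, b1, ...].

WB = [1, 3, 1]

0: W B1 -> L1 miss  d=D]
1: W B3 -> L1 miss wb->B1  d=D]
2: R B2 -> L0 miss  d=-]
3: R B2 -> L0 hit  d=-]
4: R B2 -> L0 hit  d=-]
5: R B2 -> L0 hit  d=-]
6: W B3 -> L1 hit  d=D]
7: W B3 -> L1 hit  d=D]
8: R B3 -> L1 hit  d=D]
9: W B3 -> L1 hit  d=D]
10: W B1 -> L1 miss wb->B3  d=D]
11: R B3 -> L1 miss wb->B1  d=-]
12: R B1 -> L1 miss  d=-]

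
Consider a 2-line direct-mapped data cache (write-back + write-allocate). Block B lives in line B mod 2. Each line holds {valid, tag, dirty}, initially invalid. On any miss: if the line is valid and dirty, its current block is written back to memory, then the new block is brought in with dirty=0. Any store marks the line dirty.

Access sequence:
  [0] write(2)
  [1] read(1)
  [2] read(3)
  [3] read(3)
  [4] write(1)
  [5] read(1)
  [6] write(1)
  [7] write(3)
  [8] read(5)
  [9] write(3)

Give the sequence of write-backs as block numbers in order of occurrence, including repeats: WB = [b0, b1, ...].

WB = [1, 3]

0: W B2 -> L0 miss  d=D]
1: R B1 -> L1 miss  d=-]
2: R B3 -> L1 miss  d=-]
3: R B3 -> L1 hit  d=-]
4: W B1 -> L1 miss  d=D]
5: R B1 -> L1 hit  d=D]
6: W B1 -> L1 hit  d=D]
7: W B3 -> L1 miss wb->B1  d=D]
8: R B5 -> L1 miss wb->B3  d=-]
9: W B3 -> L1 miss  d=D]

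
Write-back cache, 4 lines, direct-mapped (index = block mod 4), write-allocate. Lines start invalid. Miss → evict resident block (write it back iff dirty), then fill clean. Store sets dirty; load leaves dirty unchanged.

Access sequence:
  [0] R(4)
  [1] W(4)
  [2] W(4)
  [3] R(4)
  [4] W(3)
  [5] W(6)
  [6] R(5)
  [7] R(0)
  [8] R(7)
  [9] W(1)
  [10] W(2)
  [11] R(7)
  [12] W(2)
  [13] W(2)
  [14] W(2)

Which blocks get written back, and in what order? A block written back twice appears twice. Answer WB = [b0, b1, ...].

  0 | R B4 → L0 miss [-]
  1 | W B4 → L0 hit [D]
  2 | W B4 → L0 hit [D]
  3 | R B4 → L0 hit [D]
  4 | W B3 → L3 miss [D]
  5 | W B6 → L2 miss [D]
  6 | R B5 → L1 miss [-]
  7 | R B0 → L0 miss wb→B4 [-]
  8 | R B7 → L3 miss wb→B3 [-]
  9 | W B1 → L1 miss [D]
  10 | W B2 → L2 miss wb→B6 [D]
  11 | R B7 → L3 hit [-]
  12 | W B2 → L2 hit [D]
  13 | W B2 → L2 hit [D]
  14 | W B2 → L2 hit [D]

WB = [4, 3, 6]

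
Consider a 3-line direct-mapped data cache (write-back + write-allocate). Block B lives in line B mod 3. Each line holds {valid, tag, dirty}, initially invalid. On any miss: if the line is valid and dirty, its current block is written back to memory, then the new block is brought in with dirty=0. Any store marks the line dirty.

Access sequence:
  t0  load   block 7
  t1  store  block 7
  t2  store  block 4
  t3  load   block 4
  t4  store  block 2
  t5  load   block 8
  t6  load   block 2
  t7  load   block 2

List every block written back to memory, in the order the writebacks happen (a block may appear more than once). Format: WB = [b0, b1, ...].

WB = [7, 2]

0: R B7 → L1 miss [-]
1: W B7 → L1 hit [D]
2: W B4 → L1 miss wb→B7 [D]
3: R B4 → L1 hit [D]
4: W B2 → L2 miss [D]
5: R B8 → L2 miss wb→B2 [-]
6: R B2 → L2 miss [-]
7: R B2 → L2 hit [-]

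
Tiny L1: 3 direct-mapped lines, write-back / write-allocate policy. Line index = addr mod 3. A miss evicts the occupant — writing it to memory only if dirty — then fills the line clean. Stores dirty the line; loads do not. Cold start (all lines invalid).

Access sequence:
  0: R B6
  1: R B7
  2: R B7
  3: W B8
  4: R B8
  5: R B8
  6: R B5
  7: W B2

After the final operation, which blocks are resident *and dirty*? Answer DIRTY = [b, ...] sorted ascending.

0: R B6 → L0 miss [-]
1: R B7 → L1 miss [-]
2: R B7 → L1 hit [-]
3: W B8 → L2 miss [D]
4: R B8 → L2 hit [D]
5: R B8 → L2 hit [D]
6: R B5 → L2 miss wb→B8 [-]
7: W B2 → L2 miss [D]

DIRTY = [2]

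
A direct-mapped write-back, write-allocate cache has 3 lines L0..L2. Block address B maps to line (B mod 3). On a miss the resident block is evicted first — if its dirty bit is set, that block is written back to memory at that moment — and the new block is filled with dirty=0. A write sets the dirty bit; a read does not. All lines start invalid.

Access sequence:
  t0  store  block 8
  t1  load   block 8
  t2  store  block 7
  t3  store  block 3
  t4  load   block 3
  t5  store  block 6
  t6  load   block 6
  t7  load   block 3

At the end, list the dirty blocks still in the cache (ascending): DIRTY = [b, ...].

  0 | W B8 → L2 miss [D]
  1 | R B8 → L2 hit [D]
  2 | W B7 → L1 miss [D]
  3 | W B3 → L0 miss [D]
  4 | R B3 → L0 hit [D]
  5 | W B6 → L0 miss wb→B3 [D]
  6 | R B6 → L0 hit [D]
  7 | R B3 → L0 miss wb→B6 [-]

DIRTY = [7, 8]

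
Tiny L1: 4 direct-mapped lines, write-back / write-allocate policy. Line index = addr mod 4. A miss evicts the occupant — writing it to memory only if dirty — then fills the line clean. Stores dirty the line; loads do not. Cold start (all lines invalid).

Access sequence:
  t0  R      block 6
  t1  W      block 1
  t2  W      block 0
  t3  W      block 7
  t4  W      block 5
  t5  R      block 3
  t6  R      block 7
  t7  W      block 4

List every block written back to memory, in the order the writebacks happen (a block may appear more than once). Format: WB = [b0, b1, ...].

  0 | R B6 → L2 miss [-]
  1 | W B1 → L1 miss [D]
  2 | W B0 → L0 miss [D]
  3 | W B7 → L3 miss [D]
  4 | W B5 → L1 miss wb→B1 [D]
  5 | R B3 → L3 miss wb→B7 [-]
  6 | R B7 → L3 miss [-]
  7 | W B4 → L0 miss wb→B0 [D]

WB = [1, 7, 0]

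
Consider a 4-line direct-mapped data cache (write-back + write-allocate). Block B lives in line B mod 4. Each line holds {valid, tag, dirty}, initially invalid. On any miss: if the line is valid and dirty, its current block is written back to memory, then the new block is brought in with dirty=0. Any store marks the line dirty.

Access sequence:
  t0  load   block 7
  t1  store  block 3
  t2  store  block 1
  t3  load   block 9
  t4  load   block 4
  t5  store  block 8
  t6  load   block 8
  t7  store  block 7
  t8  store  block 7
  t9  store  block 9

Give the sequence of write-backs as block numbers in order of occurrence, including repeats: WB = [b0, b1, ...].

WB = [1, 3]

0: R B7 → L3 miss [-]
1: W B3 → L3 miss [D]
2: W B1 → L1 miss [D]
3: R B9 → L1 miss wb→B1 [-]
4: R B4 → L0 miss [-]
5: W B8 → L0 miss [D]
6: R B8 → L0 hit [D]
7: W B7 → L3 miss wb→B3 [D]
8: W B7 → L3 hit [D]
9: W B9 → L1 hit [D]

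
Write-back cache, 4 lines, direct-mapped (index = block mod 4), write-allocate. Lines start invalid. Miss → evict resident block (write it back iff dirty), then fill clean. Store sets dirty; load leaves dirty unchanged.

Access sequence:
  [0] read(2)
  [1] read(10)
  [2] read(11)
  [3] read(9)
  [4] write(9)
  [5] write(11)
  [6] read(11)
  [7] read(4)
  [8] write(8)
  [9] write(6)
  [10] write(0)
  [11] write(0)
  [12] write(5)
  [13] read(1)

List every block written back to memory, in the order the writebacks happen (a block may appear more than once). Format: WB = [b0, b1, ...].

0: R B2 -> L2 miss  d=-]
1: R B10 -> L2 miss  d=-]
2: R B11 -> L3 miss  d=-]
3: R B9 -> L1 miss  d=-]
4: W B9 -> L1 hit  d=D]
5: W B11 -> L3 hit  d=D]
6: R B11 -> L3 hit  d=D]
7: R B4 -> L0 miss  d=-]
8: W B8 -> L0 miss  d=D]
9: W B6 -> L2 miss  d=D]
10: W B0 -> L0 miss wb->B8  d=D]
11: W B0 -> L0 hit  d=D]
12: W B5 -> L1 miss wb->B9  d=D]
13: R B1 -> L1 miss wb->B5  d=-]

WB = [8, 9, 5]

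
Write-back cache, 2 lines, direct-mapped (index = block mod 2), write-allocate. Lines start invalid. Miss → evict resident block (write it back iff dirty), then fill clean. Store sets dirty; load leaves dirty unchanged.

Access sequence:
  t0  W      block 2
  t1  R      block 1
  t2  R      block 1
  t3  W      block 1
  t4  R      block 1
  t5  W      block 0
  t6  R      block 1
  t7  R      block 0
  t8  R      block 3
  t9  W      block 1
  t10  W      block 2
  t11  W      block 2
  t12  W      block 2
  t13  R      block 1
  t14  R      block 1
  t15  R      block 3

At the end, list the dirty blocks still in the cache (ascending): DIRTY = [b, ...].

DIRTY = [2]

0: W B2 -> L0 miss  d=D]
1: R B1 -> L1 miss  d=-]
2: R B1 -> L1 hit  d=-]
3: W B1 -> L1 hit  d=D]
4: R B1 -> L1 hit  d=D]
5: W B0 -> L0 miss wb->B2  d=D]
6: R B1 -> L1 hit  d=D]
7: R B0 -> L0 hit  d=D]
8: R B3 -> L1 miss wb->B1  d=-]
9: W B1 -> L1 miss  d=D]
10: W B2 -> L0 miss wb->B0  d=D]
11: W B2 -> L0 hit  d=D]
12: W B2 -> L0 hit  d=D]
13: R B1 -> L1 hit  d=D]
14: R B1 -> L1 hit  d=D]
15: R B3 -> L1 miss wb->B1  d=-]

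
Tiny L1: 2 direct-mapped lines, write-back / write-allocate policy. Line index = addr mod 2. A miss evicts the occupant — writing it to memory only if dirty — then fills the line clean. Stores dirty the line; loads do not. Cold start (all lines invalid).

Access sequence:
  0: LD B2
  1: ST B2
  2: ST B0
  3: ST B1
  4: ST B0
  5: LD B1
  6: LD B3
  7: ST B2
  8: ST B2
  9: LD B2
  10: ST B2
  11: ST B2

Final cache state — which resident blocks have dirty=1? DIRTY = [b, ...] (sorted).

0: R B2 -> L0 miss  d=-]
1: W B2 -> L0 hit  d=D]
2: W B0 -> L0 miss wb->B2  d=D]
3: W B1 -> L1 miss  d=D]
4: W B0 -> L0 hit  d=D]
5: R B1 -> L1 hit  d=D]
6: R B3 -> L1 miss wb->B1  d=-]
7: W B2 -> L0 miss wb->B0  d=D]
8: W B2 -> L0 hit  d=D]
9: R B2 -> L0 hit  d=D]
10: W B2 -> L0 hit  d=D]
11: W B2 -> L0 hit  d=D]

DIRTY = [2]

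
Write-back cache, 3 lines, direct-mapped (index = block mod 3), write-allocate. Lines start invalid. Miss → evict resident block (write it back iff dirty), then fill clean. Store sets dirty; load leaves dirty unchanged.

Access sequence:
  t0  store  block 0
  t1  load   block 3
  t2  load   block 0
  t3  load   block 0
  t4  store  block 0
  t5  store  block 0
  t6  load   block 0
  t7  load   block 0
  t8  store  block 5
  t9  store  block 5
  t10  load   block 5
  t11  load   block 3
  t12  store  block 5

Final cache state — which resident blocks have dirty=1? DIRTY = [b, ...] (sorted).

  0 | W B0 → L0 miss [D]
  1 | R B3 → L0 miss wb→B0 [-]
  2 | R B0 → L0 miss [-]
  3 | R B0 → L0 hit [-]
  4 | W B0 → L0 hit [D]
  5 | W B0 → L0 hit [D]
  6 | R B0 → L0 hit [D]
  7 | R B0 → L0 hit [D]
  8 | W B5 → L2 miss [D]
  9 | W B5 → L2 hit [D]
  10 | R B5 → L2 hit [D]
  11 | R B3 → L0 miss wb→B0 [-]
  12 | W B5 → L2 hit [D]

DIRTY = [5]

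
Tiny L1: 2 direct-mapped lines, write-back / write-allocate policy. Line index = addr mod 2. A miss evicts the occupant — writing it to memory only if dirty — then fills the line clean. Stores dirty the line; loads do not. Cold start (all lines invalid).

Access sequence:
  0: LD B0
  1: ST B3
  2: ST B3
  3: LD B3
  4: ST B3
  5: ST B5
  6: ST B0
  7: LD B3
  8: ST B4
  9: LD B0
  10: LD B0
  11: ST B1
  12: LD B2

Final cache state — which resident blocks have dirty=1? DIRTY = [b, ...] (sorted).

DIRTY = [1]

  0 | R B0 → L0 miss [-]
  1 | W B3 → L1 miss [D]
  2 | W B3 → L1 hit [D]
  3 | R B3 → L1 hit [D]
  4 | W B3 → L1 hit [D]
  5 | W B5 → L1 miss wb→B3 [D]
  6 | W B0 → L0 hit [D]
  7 | R B3 → L1 miss wb→B5 [-]
  8 | W B4 → L0 miss wb→B0 [D]
  9 | R B0 → L0 miss wb→B4 [-]
  10 | R B0 → L0 hit [-]
  11 | W B1 → L1 miss [D]
  12 | R B2 → L0 miss [-]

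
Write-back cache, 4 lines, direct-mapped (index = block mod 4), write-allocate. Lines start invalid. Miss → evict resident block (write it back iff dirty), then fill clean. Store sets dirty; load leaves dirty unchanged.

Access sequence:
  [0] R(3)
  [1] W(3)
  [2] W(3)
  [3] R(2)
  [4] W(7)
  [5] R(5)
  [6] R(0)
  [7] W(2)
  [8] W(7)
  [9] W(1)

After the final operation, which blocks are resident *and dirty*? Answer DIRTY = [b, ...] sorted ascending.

0: R B3 → L3 miss [-]
1: W B3 → L3 hit [D]
2: W B3 → L3 hit [D]
3: R B2 → L2 miss [-]
4: W B7 → L3 miss wb→B3 [D]
5: R B5 → L1 miss [-]
6: R B0 → L0 miss [-]
7: W B2 → L2 hit [D]
8: W B7 → L3 hit [D]
9: W B1 → L1 miss [D]

DIRTY = [1, 2, 7]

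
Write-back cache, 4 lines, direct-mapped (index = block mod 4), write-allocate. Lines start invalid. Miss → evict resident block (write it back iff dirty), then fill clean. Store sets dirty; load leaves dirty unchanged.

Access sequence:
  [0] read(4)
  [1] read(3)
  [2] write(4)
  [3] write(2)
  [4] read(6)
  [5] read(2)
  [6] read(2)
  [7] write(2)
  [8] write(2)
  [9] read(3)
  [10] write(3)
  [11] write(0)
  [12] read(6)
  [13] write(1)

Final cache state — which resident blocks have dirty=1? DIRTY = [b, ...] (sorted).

  0 | R B4 → L0 miss [-]
  1 | R B3 → L3 miss [-]
  2 | W B4 → L0 hit [D]
  3 | W B2 → L2 miss [D]
  4 | R B6 → L2 miss wb→B2 [-]
  5 | R B2 → L2 miss [-]
  6 | R B2 → L2 hit [-]
  7 | W B2 → L2 hit [D]
  8 | W B2 → L2 hit [D]
  9 | R B3 → L3 hit [-]
  10 | W B3 → L3 hit [D]
  11 | W B0 → L0 miss wb→B4 [D]
  12 | R B6 → L2 miss wb→B2 [-]
  13 | W B1 → L1 miss [D]

DIRTY = [0, 1, 3]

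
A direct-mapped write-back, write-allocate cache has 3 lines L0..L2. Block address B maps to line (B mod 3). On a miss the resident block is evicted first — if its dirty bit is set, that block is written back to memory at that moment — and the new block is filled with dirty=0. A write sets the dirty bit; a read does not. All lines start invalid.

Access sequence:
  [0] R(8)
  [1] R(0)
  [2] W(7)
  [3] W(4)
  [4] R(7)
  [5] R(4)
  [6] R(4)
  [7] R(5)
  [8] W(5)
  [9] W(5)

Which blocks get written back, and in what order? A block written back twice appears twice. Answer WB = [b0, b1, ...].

WB = [7, 4]

0: R B8 → L2 miss [-]
1: R B0 → L0 miss [-]
2: W B7 → L1 miss [D]
3: W B4 → L1 miss wb→B7 [D]
4: R B7 → L1 miss wb→B4 [-]
5: R B4 → L1 miss [-]
6: R B4 → L1 hit [-]
7: R B5 → L2 miss [-]
8: W B5 → L2 hit [D]
9: W B5 → L2 hit [D]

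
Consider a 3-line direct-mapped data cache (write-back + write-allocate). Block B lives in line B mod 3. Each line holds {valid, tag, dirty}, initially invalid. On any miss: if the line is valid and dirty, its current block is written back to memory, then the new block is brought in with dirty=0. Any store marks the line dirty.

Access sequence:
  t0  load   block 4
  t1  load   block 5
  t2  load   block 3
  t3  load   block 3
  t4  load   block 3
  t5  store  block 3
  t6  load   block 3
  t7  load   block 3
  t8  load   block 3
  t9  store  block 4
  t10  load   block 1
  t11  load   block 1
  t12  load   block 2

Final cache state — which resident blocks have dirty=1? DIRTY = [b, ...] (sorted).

0: R B4 → L1 miss [-]
1: R B5 → L2 miss [-]
2: R B3 → L0 miss [-]
3: R B3 → L0 hit [-]
4: R B3 → L0 hit [-]
5: W B3 → L0 hit [D]
6: R B3 → L0 hit [D]
7: R B3 → L0 hit [D]
8: R B3 → L0 hit [D]
9: W B4 → L1 hit [D]
10: R B1 → L1 miss wb→B4 [-]
11: R B1 → L1 hit [-]
12: R B2 → L2 miss [-]

DIRTY = [3]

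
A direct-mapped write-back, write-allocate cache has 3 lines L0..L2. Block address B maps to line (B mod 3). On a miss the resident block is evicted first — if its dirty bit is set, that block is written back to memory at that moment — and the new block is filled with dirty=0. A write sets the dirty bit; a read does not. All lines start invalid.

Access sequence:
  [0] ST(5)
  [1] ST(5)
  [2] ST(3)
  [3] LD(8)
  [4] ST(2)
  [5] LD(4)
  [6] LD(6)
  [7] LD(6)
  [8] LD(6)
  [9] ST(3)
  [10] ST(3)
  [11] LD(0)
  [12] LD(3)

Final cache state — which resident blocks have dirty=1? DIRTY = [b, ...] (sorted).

DIRTY = [2]

0: W B5 → L2 miss [D]
1: W B5 → L2 hit [D]
2: W B3 → L0 miss [D]
3: R B8 → L2 miss wb→B5 [-]
4: W B2 → L2 miss [D]
5: R B4 → L1 miss [-]
6: R B6 → L0 miss wb→B3 [-]
7: R B6 → L0 hit [-]
8: R B6 → L0 hit [-]
9: W B3 → L0 miss [D]
10: W B3 → L0 hit [D]
11: R B0 → L0 miss wb→B3 [-]
12: R B3 → L0 miss [-]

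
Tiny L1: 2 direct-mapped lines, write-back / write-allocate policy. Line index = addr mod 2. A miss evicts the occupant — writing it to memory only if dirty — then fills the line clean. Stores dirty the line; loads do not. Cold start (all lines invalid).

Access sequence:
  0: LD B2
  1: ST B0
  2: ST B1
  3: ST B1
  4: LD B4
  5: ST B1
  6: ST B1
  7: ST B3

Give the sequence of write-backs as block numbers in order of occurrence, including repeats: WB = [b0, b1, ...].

WB = [0, 1]

0: R B2 → L0 miss [-]
1: W B0 → L0 miss [D]
2: W B1 → L1 miss [D]
3: W B1 → L1 hit [D]
4: R B4 → L0 miss wb→B0 [-]
5: W B1 → L1 hit [D]
6: W B1 → L1 hit [D]
7: W B3 → L1 miss wb→B1 [D]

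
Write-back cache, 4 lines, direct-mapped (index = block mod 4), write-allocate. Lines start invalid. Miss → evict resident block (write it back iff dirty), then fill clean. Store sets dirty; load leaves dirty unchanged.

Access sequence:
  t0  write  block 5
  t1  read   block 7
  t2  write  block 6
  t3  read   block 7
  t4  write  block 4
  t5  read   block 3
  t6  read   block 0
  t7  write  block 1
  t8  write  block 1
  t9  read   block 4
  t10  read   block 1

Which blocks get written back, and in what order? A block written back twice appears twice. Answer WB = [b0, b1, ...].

WB = [4, 5]

0: W B5 → L1 miss [D]
1: R B7 → L3 miss [-]
2: W B6 → L2 miss [D]
3: R B7 → L3 hit [-]
4: W B4 → L0 miss [D]
5: R B3 → L3 miss [-]
6: R B0 → L0 miss wb→B4 [-]
7: W B1 → L1 miss wb→B5 [D]
8: W B1 → L1 hit [D]
9: R B4 → L0 miss [-]
10: R B1 → L1 hit [D]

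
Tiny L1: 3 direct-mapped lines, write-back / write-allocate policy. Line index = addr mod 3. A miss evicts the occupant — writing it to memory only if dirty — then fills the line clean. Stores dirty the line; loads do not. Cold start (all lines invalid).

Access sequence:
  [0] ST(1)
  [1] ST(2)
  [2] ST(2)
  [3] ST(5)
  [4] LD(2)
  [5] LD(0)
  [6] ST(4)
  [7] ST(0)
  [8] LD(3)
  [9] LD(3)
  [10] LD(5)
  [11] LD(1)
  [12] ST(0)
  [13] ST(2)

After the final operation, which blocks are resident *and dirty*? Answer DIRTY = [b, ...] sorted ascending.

0: W B1 → L1 miss [D]
1: W B2 → L2 miss [D]
2: W B2 → L2 hit [D]
3: W B5 → L2 miss wb→B2 [D]
4: R B2 → L2 miss wb→B5 [-]
5: R B0 → L0 miss [-]
6: W B4 → L1 miss wb→B1 [D]
7: W B0 → L0 hit [D]
8: R B3 → L0 miss wb→B0 [-]
9: R B3 → L0 hit [-]
10: R B5 → L2 miss [-]
11: R B1 → L1 miss wb→B4 [-]
12: W B0 → L0 miss [D]
13: W B2 → L2 miss [D]

DIRTY = [0, 2]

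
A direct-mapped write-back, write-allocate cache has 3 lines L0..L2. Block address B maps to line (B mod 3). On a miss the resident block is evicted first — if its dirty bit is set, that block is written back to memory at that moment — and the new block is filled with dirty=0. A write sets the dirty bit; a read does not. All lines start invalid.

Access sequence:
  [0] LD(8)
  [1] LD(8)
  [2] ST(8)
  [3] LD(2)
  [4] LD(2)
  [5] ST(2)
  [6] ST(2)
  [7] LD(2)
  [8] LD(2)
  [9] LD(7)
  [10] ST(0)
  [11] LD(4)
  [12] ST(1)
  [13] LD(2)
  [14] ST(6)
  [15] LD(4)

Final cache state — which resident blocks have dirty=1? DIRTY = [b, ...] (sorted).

DIRTY = [2, 6]

0: R B8 → L2 miss [-]
1: R B8 → L2 hit [-]
2: W B8 → L2 hit [D]
3: R B2 → L2 miss wb→B8 [-]
4: R B2 → L2 hit [-]
5: W B2 → L2 hit [D]
6: W B2 → L2 hit [D]
7: R B2 → L2 hit [D]
8: R B2 → L2 hit [D]
9: R B7 → L1 miss [-]
10: W B0 → L0 miss [D]
11: R B4 → L1 miss [-]
12: W B1 → L1 miss [D]
13: R B2 → L2 hit [D]
14: W B6 → L0 miss wb→B0 [D]
15: R B4 → L1 miss wb→B1 [-]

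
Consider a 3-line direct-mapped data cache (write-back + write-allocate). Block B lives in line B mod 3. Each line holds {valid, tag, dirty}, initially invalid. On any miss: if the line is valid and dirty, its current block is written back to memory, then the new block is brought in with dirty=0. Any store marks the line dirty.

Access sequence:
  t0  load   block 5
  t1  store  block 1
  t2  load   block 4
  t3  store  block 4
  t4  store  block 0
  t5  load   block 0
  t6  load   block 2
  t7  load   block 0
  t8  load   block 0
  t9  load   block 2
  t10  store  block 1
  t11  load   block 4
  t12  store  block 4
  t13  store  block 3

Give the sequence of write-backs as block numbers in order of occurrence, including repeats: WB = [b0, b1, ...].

  0 | R B5 → L2 miss [-]
  1 | W B1 → L1 miss [D]
  2 | R B4 → L1 miss wb→B1 [-]
  3 | W B4 → L1 hit [D]
  4 | W B0 → L0 miss [D]
  5 | R B0 → L0 hit [D]
  6 | R B2 → L2 miss [-]
  7 | R B0 → L0 hit [D]
  8 | R B0 → L0 hit [D]
  9 | R B2 → L2 hit [-]
  10 | W B1 → L1 miss wb→B4 [D]
  11 | R B4 → L1 miss wb→B1 [-]
  12 | W B4 → L1 hit [D]
  13 | W B3 → L0 miss wb→B0 [D]

WB = [1, 4, 1, 0]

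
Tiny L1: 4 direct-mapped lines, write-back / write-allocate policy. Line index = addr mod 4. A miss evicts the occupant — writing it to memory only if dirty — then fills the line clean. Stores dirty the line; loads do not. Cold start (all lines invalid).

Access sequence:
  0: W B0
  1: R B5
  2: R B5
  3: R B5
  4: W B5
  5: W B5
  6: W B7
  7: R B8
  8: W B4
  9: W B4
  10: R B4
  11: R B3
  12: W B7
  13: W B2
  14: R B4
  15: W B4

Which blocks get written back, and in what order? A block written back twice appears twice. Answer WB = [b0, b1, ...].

WB = [0, 7]

0: W B0 -> L0 miss  d=D]
1: R B5 -> L1 miss  d=-]
2: R B5 -> L1 hit  d=-]
3: R B5 -> L1 hit  d=-]
4: W B5 -> L1 hit  d=D]
5: W B5 -> L1 hit  d=D]
6: W B7 -> L3 miss  d=D]
7: R B8 -> L0 miss wb->B0  d=-]
8: W B4 -> L0 miss  d=D]
9: W B4 -> L0 hit  d=D]
10: R B4 -> L0 hit  d=D]
11: R B3 -> L3 miss wb->B7  d=-]
12: W B7 -> L3 miss  d=D]
13: W B2 -> L2 miss  d=D]
14: R B4 -> L0 hit  d=D]
15: W B4 -> L0 hit  d=D]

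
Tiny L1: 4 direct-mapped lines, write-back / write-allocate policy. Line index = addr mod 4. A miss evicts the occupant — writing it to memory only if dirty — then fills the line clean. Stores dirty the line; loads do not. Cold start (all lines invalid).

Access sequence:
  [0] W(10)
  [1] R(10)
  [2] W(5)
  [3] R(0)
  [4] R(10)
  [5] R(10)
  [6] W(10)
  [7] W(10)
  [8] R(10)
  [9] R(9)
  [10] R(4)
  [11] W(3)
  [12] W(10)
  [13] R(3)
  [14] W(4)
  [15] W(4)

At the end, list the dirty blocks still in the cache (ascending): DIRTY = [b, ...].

0: W B10 -> L2 miss  d=D]
1: R B10 -> L2 hit  d=D]
2: W B5 -> L1 miss  d=D]
3: R B0 -> L0 miss  d=-]
4: R B10 -> L2 hit  d=D]
5: R B10 -> L2 hit  d=D]
6: W B10 -> L2 hit  d=D]
7: W B10 -> L2 hit  d=D]
8: R B10 -> L2 hit  d=D]
9: R B9 -> L1 miss wb->B5  d=-]
10: R B4 -> L0 miss  d=-]
11: W B3 -> L3 miss  d=D]
12: W B10 -> L2 hit  d=D]
13: R B3 -> L3 hit  d=D]
14: W B4 -> L0 hit  d=D]
15: W B4 -> L0 hit  d=D]

DIRTY = [3, 4, 10]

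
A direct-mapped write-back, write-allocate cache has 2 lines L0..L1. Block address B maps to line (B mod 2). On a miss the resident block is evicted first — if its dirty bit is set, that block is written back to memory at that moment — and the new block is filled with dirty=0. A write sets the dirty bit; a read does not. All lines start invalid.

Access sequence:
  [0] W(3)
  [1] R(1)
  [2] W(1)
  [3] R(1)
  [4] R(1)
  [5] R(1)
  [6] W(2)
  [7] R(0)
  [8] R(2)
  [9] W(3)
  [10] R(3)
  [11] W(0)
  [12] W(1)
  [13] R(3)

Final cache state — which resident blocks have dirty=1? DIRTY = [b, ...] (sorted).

0: W B3 -> L1 miss  d=D]
1: R B1 -> L1 miss wb->B3  d=-]
2: W B1 -> L1 hit  d=D]
3: R B1 -> L1 hit  d=D]
4: R B1 -> L1 hit  d=D]
5: R B1 -> L1 hit  d=D]
6: W B2 -> L0 miss  d=D]
7: R B0 -> L0 miss wb->B2  d=-]
8: R B2 -> L0 miss  d=-]
9: W B3 -> L1 miss wb->B1  d=D]
10: R B3 -> L1 hit  d=D]
11: W B0 -> L0 miss  d=D]
12: W B1 -> L1 miss wb->B3  d=D]
13: R B3 -> L1 miss wb->B1  d=-]

DIRTY = [0]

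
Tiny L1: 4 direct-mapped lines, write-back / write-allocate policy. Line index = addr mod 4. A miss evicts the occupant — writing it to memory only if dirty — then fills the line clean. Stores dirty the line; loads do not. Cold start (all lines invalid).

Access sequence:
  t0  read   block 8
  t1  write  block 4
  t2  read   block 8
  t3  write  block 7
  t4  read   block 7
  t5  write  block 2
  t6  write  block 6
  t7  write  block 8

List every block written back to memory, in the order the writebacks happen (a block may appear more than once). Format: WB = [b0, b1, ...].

WB = [4, 2]

  0 | R B8 → L0 miss [-]
  1 | W B4 → L0 miss [D]
  2 | R B8 → L0 miss wb→B4 [-]
  3 | W B7 → L3 miss [D]
  4 | R B7 → L3 hit [D]
  5 | W B2 → L2 miss [D]
  6 | W B6 → L2 miss wb→B2 [D]
  7 | W B8 → L0 hit [D]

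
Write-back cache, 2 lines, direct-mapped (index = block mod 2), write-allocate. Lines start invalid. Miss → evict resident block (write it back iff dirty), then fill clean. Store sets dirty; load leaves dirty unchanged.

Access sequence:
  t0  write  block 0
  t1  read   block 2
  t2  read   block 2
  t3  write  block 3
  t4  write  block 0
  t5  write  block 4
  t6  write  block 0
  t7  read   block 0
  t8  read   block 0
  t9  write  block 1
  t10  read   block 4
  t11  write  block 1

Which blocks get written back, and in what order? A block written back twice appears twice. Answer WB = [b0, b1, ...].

0: W B0 -> L0 miss  d=D]
1: R B2 -> L0 miss wb->B0  d=-]
2: R B2 -> L0 hit  d=-]
3: W B3 -> L1 miss  d=D]
4: W B0 -> L0 miss  d=D]
5: W B4 -> L0 miss wb->B0  d=D]
6: W B0 -> L0 miss wb->B4  d=D]
7: R B0 -> L0 hit  d=D]
8: R B0 -> L0 hit  d=D]
9: W B1 -> L1 miss wb->B3  d=D]
10: R B4 -> L0 miss wb->B0  d=-]
11: W B1 -> L1 hit  d=D]

WB = [0, 0, 4, 3, 0]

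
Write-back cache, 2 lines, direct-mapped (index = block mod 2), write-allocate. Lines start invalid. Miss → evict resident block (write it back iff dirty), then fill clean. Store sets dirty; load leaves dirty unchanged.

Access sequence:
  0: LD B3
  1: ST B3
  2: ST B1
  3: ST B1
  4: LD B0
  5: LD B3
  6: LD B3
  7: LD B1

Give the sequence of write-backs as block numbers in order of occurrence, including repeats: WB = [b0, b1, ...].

WB = [3, 1]

0: R B3 -> L1 miss  d=-]
1: W B3 -> L1 hit  d=D]
2: W B1 -> L1 miss wb->B3  d=D]
3: W B1 -> L1 hit  d=D]
4: R B0 -> L0 miss  d=-]
5: R B3 -> L1 miss wb->B1  d=-]
6: R B3 -> L1 hit  d=-]
7: R B1 -> L1 miss  d=-]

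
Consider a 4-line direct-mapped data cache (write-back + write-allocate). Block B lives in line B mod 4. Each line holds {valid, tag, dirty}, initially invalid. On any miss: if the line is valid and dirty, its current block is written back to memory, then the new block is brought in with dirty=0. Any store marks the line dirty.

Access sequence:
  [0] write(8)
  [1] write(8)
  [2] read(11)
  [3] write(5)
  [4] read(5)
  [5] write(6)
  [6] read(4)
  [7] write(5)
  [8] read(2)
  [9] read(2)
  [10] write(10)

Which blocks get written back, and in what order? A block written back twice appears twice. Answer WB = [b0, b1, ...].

0: W B8 -> L0 miss  d=D]
1: W B8 -> L0 hit  d=D]
2: R B11 -> L3 miss  d=-]
3: W B5 -> L1 miss  d=D]
4: R B5 -> L1 hit  d=D]
5: W B6 -> L2 miss  d=D]
6: R B4 -> L0 miss wb->B8  d=-]
7: W B5 -> L1 hit  d=D]
8: R B2 -> L2 miss wb->B6  d=-]
9: R B2 -> L2 hit  d=-]
10: W B10 -> L2 miss  d=D]

WB = [8, 6]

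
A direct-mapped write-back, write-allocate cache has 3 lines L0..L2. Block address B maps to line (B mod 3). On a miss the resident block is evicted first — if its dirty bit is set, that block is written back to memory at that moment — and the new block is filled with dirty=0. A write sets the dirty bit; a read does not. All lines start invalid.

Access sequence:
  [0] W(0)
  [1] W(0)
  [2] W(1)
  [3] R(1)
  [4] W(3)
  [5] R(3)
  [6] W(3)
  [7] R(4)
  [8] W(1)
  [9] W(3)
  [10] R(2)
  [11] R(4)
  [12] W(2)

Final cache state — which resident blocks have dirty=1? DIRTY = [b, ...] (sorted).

DIRTY = [2, 3]

0: W B0 → L0 miss [D]
1: W B0 → L0 hit [D]
2: W B1 → L1 miss [D]
3: R B1 → L1 hit [D]
4: W B3 → L0 miss wb→B0 [D]
5: R B3 → L0 hit [D]
6: W B3 → L0 hit [D]
7: R B4 → L1 miss wb→B1 [-]
8: W B1 → L1 miss [D]
9: W B3 → L0 hit [D]
10: R B2 → L2 miss [-]
11: R B4 → L1 miss wb→B1 [-]
12: W B2 → L2 hit [D]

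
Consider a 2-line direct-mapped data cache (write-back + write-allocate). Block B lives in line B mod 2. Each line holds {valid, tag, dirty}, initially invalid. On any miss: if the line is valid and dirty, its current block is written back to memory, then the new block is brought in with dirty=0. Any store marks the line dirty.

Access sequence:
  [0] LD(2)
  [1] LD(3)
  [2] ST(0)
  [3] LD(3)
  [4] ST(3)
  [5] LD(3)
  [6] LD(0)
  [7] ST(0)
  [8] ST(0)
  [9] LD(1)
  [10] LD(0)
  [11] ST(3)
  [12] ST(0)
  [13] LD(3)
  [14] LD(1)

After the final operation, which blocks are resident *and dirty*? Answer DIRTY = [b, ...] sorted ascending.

DIRTY = [0]

  0 | R B2 → L0 miss [-]
  1 | R B3 → L1 miss [-]
  2 | W B0 → L0 miss [D]
  3 | R B3 → L1 hit [-]
  4 | W B3 → L1 hit [D]
  5 | R B3 → L1 hit [D]
  6 | R B0 → L0 hit [D]
  7 | W B0 → L0 hit [D]
  8 | W B0 → L0 hit [D]
  9 | R B1 → L1 miss wb→B3 [-]
  10 | R B0 → L0 hit [D]
  11 | W B3 → L1 miss [D]
  12 | W B0 → L0 hit [D]
  13 | R B3 → L1 hit [D]
  14 | R B1 → L1 miss wb→B3 [-]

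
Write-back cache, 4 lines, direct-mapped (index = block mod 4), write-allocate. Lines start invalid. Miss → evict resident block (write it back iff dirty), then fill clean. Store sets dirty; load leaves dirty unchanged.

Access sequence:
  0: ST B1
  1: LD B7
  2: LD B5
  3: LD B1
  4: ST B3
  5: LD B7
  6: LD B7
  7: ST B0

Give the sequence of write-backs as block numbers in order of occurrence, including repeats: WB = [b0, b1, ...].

0: W B1 → L1 miss [D]
1: R B7 → L3 miss [-]
2: R B5 → L1 miss wb→B1 [-]
3: R B1 → L1 miss [-]
4: W B3 → L3 miss [D]
5: R B7 → L3 miss wb→B3 [-]
6: R B7 → L3 hit [-]
7: W B0 → L0 miss [D]

WB = [1, 3]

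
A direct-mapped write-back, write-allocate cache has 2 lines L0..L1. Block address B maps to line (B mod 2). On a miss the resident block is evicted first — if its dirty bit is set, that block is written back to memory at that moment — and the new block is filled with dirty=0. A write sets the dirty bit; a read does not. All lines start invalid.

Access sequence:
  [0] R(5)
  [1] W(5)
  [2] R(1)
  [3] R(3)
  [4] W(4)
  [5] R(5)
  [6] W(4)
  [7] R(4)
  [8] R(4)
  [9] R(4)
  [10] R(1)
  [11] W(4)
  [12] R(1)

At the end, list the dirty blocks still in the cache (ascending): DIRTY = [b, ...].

DIRTY = [4]

  0 | R B5 → L1 miss [-]
  1 | W B5 → L1 hit [D]
  2 | R B1 → L1 miss wb→B5 [-]
  3 | R B3 → L1 miss [-]
  4 | W B4 → L0 miss [D]
  5 | R B5 → L1 miss [-]
  6 | W B4 → L0 hit [D]
  7 | R B4 → L0 hit [D]
  8 | R B4 → L0 hit [D]
  9 | R B4 → L0 hit [D]
  10 | R B1 → L1 miss [-]
  11 | W B4 → L0 hit [D]
  12 | R B1 → L1 hit [-]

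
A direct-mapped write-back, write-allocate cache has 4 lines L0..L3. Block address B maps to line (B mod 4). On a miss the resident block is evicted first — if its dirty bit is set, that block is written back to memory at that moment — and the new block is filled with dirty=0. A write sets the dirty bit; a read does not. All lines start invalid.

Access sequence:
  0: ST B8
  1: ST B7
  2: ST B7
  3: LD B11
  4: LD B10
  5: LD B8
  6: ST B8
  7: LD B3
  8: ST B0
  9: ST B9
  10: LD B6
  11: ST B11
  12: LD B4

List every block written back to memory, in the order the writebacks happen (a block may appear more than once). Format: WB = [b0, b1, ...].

0: W B8 -> L0 miss  d=D]
1: W B7 -> L3 miss  d=D]
2: W B7 -> L3 hit  d=D]
3: R B11 -> L3 miss wb->B7  d=-]
4: R B10 -> L2 miss  d=-]
5: R B8 -> L0 hit  d=D]
6: W B8 -> L0 hit  d=D]
7: R B3 -> L3 miss  d=-]
8: W B0 -> L0 miss wb->B8  d=D]
9: W B9 -> L1 miss  d=D]
10: R B6 -> L2 miss  d=-]
11: W B11 -> L3 miss  d=D]
12: R B4 -> L0 miss wb->B0  d=-]

WB = [7, 8, 0]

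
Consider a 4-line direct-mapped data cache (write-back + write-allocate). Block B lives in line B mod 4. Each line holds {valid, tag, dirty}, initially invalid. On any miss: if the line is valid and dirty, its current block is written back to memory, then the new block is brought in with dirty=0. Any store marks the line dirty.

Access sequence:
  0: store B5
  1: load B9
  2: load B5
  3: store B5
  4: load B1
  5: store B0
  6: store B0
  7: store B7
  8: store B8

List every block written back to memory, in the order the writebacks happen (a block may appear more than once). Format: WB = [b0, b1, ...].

WB = [5, 5, 0]

0: W B5 → L1 miss [D]
1: R B9 → L1 miss wb→B5 [-]
2: R B5 → L1 miss [-]
3: W B5 → L1 hit [D]
4: R B1 → L1 miss wb→B5 [-]
5: W B0 → L0 miss [D]
6: W B0 → L0 hit [D]
7: W B7 → L3 miss [D]
8: W B8 → L0 miss wb→B0 [D]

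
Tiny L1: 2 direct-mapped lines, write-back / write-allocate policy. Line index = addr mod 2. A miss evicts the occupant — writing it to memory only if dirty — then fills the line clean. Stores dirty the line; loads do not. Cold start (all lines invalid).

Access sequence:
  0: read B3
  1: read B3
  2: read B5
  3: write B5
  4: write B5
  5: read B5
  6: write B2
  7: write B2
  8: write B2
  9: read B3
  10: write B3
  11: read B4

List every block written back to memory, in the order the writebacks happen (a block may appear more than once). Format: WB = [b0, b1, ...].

0: R B3 -> L1 miss  d=-]
1: R B3 -> L1 hit  d=-]
2: R B5 -> L1 miss  d=-]
3: W B5 -> L1 hit  d=D]
4: W B5 -> L1 hit  d=D]
5: R B5 -> L1 hit  d=D]
6: W B2 -> L0 miss  d=D]
7: W B2 -> L0 hit  d=D]
8: W B2 -> L0 hit  d=D]
9: R B3 -> L1 miss wb->B5  d=-]
10: W B3 -> L1 hit  d=D]
11: R B4 -> L0 miss wb->B2  d=-]

WB = [5, 2]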